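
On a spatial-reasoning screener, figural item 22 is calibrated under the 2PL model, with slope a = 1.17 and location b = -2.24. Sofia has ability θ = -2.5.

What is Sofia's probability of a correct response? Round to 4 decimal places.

P(θ) = 1 / (1 + exp(−a(θ − b)))
Exponent: 1.17 × (-2.5 − (-2.24)) = -0.3042
1/(1 + e^{0.3042}) = 0.4245

0.4245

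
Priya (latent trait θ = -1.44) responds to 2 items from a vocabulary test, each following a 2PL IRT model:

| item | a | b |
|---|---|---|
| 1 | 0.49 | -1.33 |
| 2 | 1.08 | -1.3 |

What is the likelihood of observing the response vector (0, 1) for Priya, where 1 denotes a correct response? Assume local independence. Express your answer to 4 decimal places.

0.2374

P(θ) = 1 / (1 + exp(−a(θ − b)))
P_1 = 1/(1+e^{0.0539}) = 0.4865
P_2 = 1/(1+e^{0.1512}) = 0.4623
L = (1−P_1) × P_2 = 0.5135 × 0.4623 = 0.23736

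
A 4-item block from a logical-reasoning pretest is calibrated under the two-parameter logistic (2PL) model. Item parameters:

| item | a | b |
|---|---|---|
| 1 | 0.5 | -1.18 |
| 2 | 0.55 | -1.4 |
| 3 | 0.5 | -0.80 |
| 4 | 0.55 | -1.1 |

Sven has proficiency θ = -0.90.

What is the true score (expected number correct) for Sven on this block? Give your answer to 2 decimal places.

P(θ) = 1 / (1 + exp(−a(θ − b)))
P_1 = 1/(1+e^{-0.1400}) = 0.5349
P_2 = 1/(1+e^{-0.2750}) = 0.5683
P_3 = 1/(1+e^{0.0500}) = 0.4875
P_4 = 1/(1+e^{-0.1100}) = 0.5275
E[score] = 0.5349 + 0.5683 + 0.4875 + 0.5275 = 2.1182

2.12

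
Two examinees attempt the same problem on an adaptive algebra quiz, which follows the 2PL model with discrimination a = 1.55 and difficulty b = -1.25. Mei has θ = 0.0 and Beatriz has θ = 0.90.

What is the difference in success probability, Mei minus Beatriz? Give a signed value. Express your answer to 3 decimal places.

-0.091

P(θ) = 1 / (1 + exp(−a(θ − b)))
P(Mei) = 0.8741  [exponent 1.9375]
P(Beatriz) = 0.9655  [exponent 3.3325]
Difference = 0.8741 − 0.9655 = -0.0914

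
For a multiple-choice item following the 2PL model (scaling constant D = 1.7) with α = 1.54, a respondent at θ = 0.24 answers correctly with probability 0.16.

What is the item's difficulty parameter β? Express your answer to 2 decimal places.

0.87

P(θ) = 1 / (1 + exp(−D·α(θ − β)))
logit(0.16) = ln(0.16/0.84) = -1.6582
β = θ − logit/(1.7·α) = 0.24 − (-1.6582)/2.6180 = 0.8734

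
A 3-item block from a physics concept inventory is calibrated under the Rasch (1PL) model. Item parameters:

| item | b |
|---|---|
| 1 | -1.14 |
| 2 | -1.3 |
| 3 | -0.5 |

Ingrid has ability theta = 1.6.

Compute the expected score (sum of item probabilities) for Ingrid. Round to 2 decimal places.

P(theta) = 1 / (1 + exp(−(theta − b)))
P_1 = 1/(1+e^{-2.7400}) = 0.9393
P_2 = 1/(1+e^{-2.9000}) = 0.9478
P_3 = 1/(1+e^{-2.1000}) = 0.8909
E[score] = 0.9393 + 0.9478 + 0.8909 = 2.7781

2.78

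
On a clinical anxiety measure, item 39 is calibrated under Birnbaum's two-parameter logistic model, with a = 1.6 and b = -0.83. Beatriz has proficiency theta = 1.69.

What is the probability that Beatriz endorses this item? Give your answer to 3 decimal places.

0.983

P(theta) = 1 / (1 + exp(−a(theta − b)))
Exponent: 1.6 × (1.69 − (-0.83)) = 4.0320
1/(1 + e^{-4.0320}) = 0.9826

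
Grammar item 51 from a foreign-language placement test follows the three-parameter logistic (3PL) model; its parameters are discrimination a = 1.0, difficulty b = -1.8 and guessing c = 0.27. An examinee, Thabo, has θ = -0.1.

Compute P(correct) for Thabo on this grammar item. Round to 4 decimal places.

0.8872

P(θ) = c + (1 − c) · 1 / (1 + exp(−a(θ − b)))
Exponent: 1.0 × (-0.1 − (-1.8)) = 1.7000
1/(1 + e^{-1.7000}) = 0.8455
P = 0.27 + 0.73 × 0.8455 = 0.8872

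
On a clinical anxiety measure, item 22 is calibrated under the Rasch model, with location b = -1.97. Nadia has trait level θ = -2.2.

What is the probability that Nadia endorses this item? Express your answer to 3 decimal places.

0.443

P(θ) = 1 / (1 + exp(−(θ − b)))
Exponent: (-2.2 − (-1.97)) = -0.2300
1/(1 + e^{0.2300}) = 0.4428
P = 0.4428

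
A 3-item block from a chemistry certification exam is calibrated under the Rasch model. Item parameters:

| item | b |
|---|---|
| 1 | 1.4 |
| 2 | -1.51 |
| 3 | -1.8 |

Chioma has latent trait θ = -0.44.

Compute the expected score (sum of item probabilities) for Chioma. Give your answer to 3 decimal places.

1.677

P(θ) = 1 / (1 + exp(−(θ − b)))
P_1 = 1/(1+e^{1.8400}) = 0.1371
P_2 = 1/(1+e^{-1.0700}) = 0.7446
P_3 = 1/(1+e^{-1.3600}) = 0.7958
E[score] = 0.1371 + 0.7446 + 0.7958 = 1.6774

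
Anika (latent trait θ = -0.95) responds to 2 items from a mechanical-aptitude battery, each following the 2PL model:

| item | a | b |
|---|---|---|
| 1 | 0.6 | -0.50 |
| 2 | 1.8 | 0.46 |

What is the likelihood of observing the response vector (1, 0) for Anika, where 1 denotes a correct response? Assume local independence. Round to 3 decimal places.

P(θ) = 1 / (1 + exp(−a(θ − b)))
P_1 = 1/(1+e^{0.2700}) = 0.4329
P_2 = 1/(1+e^{2.5380}) = 0.0732
L = P_1 × (1−P_2) = 0.4329 × 0.9268 = 0.40120

0.401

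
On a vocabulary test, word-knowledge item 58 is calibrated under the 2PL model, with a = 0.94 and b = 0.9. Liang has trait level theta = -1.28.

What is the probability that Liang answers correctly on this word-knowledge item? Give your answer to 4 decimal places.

0.1141

P(theta) = 1 / (1 + exp(−a(theta − b)))
Exponent: 0.94 × (-1.28 − 0.9) = -2.0492
1/(1 + e^{2.0492}) = 0.1141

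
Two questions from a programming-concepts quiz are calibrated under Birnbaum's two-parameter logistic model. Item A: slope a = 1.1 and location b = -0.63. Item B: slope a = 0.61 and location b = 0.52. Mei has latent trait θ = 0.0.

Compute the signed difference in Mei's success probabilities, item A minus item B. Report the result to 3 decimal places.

0.245

P(θ) = 1 / (1 + exp(−a(θ − b)))
P_A = 0.6666
P_B = 0.4214
P_A − P_B = 0.2453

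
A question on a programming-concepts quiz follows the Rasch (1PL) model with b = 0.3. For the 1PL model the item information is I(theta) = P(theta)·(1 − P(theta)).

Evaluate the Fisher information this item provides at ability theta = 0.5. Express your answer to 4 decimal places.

0.2475

P = 1/(1+e^{-0.2000}) = 0.5498
P(1−P) = 0.5498 × 0.4502 = 0.2475
I = P(1−P) = 0.24752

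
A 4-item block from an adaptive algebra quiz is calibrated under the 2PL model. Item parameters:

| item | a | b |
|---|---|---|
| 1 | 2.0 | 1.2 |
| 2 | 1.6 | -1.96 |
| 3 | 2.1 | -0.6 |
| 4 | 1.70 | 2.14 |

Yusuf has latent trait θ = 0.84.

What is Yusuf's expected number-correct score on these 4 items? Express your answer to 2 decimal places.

P(θ) = 1 / (1 + exp(−a(θ − b)))
P_1 = 1/(1+e^{0.7200}) = 0.3274
P_2 = 1/(1+e^{-4.4800}) = 0.9888
P_3 = 1/(1+e^{-3.0240}) = 0.9536
P_4 = 1/(1+e^{2.2100}) = 0.0989
E[score] = 0.3274 + 0.9888 + 0.9536 + 0.0989 = 2.3687

2.37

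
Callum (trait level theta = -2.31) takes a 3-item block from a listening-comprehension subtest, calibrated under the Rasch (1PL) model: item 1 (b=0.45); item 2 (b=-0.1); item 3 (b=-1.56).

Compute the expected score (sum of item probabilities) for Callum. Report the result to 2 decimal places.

0.48

P(theta) = 1 / (1 + exp(−(theta − b)))
P_1 = 1/(1+e^{2.7600}) = 0.0595
P_2 = 1/(1+e^{2.2100}) = 0.0989
P_3 = 1/(1+e^{0.7500}) = 0.3208
E[score] = 0.0595 + 0.0989 + 0.3208 = 0.4792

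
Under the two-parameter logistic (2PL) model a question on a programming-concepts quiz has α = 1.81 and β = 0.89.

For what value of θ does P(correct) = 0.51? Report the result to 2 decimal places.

0.91

P(θ) = 1 / (1 + exp(−α(θ − β)))
logit = ln(0.5100/0.4900) = 0.0400
θ = β + logit/(α) = 0.89 + 0.0400/1.8100 = 0.9121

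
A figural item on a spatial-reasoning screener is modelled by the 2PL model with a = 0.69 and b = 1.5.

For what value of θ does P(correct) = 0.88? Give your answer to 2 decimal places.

P(θ) = 1 / (1 + exp(−a(θ − b)))
logit = ln(0.8800/0.1200) = 1.9924
θ = b + logit/(a) = 1.5 + 1.9924/0.6900 = 4.3876

4.39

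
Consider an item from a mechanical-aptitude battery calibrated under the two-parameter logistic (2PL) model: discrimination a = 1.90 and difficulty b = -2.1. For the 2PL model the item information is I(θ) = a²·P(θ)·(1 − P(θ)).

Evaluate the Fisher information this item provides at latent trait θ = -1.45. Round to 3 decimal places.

P = 1/(1+e^{-1.2350}) = 0.7747
P(1−P) = 0.7747 × 0.2253 = 0.1745
I = a² × P(1−P) = 1.90² × 0.1745 = 0.63010

0.630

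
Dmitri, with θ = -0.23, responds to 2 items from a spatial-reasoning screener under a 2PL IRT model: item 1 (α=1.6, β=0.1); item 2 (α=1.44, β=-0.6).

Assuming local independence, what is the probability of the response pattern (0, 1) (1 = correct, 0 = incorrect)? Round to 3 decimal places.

0.396

P(θ) = 1 / (1 + exp(−α(θ − β)))
P_1 = 1/(1+e^{0.5280}) = 0.3710
P_2 = 1/(1+e^{-0.5328}) = 0.6301
L = (1−P_1) × P_2 = 0.6290 × 0.6301 = 0.39637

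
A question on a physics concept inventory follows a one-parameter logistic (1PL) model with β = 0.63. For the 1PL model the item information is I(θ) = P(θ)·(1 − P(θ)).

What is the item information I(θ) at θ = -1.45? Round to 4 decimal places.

P = 1/(1+e^{2.0800}) = 0.1111
P(1−P) = 0.1111 × 0.8889 = 0.0987
I = P(1−P) = 0.09872

0.0987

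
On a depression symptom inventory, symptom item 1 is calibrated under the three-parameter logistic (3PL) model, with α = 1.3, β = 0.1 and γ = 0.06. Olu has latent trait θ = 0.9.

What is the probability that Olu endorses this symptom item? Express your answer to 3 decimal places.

P(θ) = γ + (1 − γ) · 1 / (1 + exp(−α(θ − β)))
Exponent: 1.3 × (0.9 − 0.1) = 1.0400
1/(1 + e^{-1.0400}) = 0.7389
P = 0.06 + 0.94 × 0.7389 = 0.7545

0.755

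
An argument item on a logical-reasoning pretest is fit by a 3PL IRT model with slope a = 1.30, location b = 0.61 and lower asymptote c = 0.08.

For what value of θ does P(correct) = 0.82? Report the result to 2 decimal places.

1.70

P(θ) = c + (1 − c) · 1 / (1 + exp(−a(θ − b)))
Remove guessing floor: (0.82 − 0.08)/(1 − 0.08) = 0.8043
logit = ln(0.8043/0.1957) = 1.4137
θ = b + logit/(a) = 0.61 + 1.4137/1.3000 = 1.6975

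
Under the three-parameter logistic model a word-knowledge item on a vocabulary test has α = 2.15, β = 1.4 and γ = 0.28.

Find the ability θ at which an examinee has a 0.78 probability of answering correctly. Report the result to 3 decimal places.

1.782

P(θ) = γ + (1 − γ) · 1 / (1 + exp(−α(θ − β)))
Remove guessing floor: (0.78 − 0.28)/(1 − 0.28) = 0.6944
logit = ln(0.6944/0.3056) = 0.8210
θ = β + logit/(α) = 1.4 + 0.8210/2.1500 = 1.7819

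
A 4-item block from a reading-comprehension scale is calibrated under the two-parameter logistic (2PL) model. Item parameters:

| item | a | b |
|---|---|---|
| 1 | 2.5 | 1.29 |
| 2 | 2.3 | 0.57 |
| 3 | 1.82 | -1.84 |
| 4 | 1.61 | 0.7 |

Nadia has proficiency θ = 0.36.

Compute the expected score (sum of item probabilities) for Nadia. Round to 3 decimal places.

P(θ) = 1 / (1 + exp(−a(θ − b)))
P_1 = 1/(1+e^{2.3250}) = 0.0891
P_2 = 1/(1+e^{0.4830}) = 0.3815
P_3 = 1/(1+e^{-4.0040}) = 0.9821
P_4 = 1/(1+e^{0.5474}) = 0.3665
E[score] = 0.0891 + 0.3815 + 0.9821 + 0.3665 = 1.8192

1.819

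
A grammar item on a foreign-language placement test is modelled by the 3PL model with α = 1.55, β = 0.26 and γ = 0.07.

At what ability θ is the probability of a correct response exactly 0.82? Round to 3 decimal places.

P(θ) = γ + (1 − γ) · 1 / (1 + exp(−α(θ − β)))
Remove guessing floor: (0.82 − 0.07)/(1 − 0.07) = 0.8065
logit = ln(0.8065/0.1935) = 1.4271
θ = β + logit/(α) = 0.26 + 1.4271/1.5500 = 1.1807

1.181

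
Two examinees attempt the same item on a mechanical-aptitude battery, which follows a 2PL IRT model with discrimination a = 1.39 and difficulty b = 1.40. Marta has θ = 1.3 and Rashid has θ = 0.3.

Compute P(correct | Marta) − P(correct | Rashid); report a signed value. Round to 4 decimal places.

0.2872

P(θ) = 1 / (1 + exp(−a(θ − b)))
P(Marta) = 0.4653  [exponent -0.1390]
P(Rashid) = 0.1781  [exponent -1.5290]
Difference = 0.4653 − 0.1781 = 0.2872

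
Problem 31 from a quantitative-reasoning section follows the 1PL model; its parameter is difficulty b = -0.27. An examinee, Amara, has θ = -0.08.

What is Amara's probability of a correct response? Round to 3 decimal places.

P(θ) = 1 / (1 + exp(−(θ − b)))
Exponent: (-0.08 − (-0.27)) = 0.1900
1/(1 + e^{-0.1900}) = 0.5474
P = 0.5474

0.547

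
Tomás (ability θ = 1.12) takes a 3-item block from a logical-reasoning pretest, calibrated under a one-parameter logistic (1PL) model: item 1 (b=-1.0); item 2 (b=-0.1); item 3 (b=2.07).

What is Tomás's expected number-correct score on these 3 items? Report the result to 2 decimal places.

P(θ) = 1 / (1 + exp(−(θ − b)))
P_1 = 1/(1+e^{-2.1200}) = 0.8928
P_2 = 1/(1+e^{-1.2200}) = 0.7721
P_3 = 1/(1+e^{0.9500}) = 0.2789
E[score] = 0.8928 + 0.7721 + 0.2789 = 1.9438

1.94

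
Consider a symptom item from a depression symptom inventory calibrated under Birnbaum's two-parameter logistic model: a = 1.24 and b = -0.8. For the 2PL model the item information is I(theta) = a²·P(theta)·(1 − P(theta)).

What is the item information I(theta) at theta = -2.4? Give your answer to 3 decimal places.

0.163

P = 1/(1+e^{1.9840}) = 0.1209
P(1−P) = 0.1209 × 0.8791 = 0.1063
I = a² × P(1−P) = 1.24² × 0.1063 = 0.16341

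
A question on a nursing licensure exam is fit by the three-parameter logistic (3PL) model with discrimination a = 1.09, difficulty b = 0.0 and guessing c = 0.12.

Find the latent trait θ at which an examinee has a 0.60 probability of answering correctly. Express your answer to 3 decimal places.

0.167

P(θ) = c + (1 − c) · 1 / (1 + exp(−a(θ − b)))
Remove guessing floor: (0.60 − 0.12)/(1 − 0.12) = 0.5455
logit = ln(0.5455/0.4545) = 0.1823
θ = b + logit/(a) = 0.0 + 0.1823/1.0900 = 0.1673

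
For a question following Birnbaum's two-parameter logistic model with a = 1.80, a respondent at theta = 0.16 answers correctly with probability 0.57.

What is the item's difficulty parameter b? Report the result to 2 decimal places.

P(theta) = 1 / (1 + exp(−a(theta − b)))
logit(0.57) = ln(0.57/0.43) = 0.2819
b = theta − logit/(a) = 0.16 − 0.2819/1.8000 = 0.0034

0.00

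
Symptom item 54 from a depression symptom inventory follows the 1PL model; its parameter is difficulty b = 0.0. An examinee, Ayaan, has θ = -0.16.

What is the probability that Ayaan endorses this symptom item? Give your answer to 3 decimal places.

0.460

P(θ) = 1 / (1 + exp(−(θ − b)))
Exponent: (-0.16 − 0.0) = -0.1600
1/(1 + e^{0.1600}) = 0.4601
P = 0.4601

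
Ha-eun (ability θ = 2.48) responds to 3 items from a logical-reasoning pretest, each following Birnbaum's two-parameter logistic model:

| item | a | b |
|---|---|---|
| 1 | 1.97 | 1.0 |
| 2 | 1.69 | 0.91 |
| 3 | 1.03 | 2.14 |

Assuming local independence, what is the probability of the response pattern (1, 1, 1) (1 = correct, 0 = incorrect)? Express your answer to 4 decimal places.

P(θ) = 1 / (1 + exp(−a(θ − b)))
P_1 = 1/(1+e^{-2.9156}) = 0.9486
P_2 = 1/(1+e^{-2.6533}) = 0.9342
P_3 = 1/(1+e^{-0.3502}) = 0.5867
L = P_1 × P_2 × P_3 = 0.9486 × 0.9342 × 0.5867 = 0.51991

0.5199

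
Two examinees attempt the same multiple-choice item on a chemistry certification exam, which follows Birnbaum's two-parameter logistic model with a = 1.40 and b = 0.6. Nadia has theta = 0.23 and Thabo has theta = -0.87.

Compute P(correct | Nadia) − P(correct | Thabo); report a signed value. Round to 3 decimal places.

P(theta) = 1 / (1 + exp(−a(theta − b)))
P(Nadia) = 0.3733  [exponent -0.5180]
P(Thabo) = 0.1132  [exponent -2.0580]
Difference = 0.3733 − 0.1132 = 0.2601

0.260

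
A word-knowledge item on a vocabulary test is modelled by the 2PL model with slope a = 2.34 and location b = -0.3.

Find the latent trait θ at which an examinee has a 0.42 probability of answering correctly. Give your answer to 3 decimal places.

P(θ) = 1 / (1 + exp(−a(θ − b)))
logit = ln(0.4200/0.5800) = -0.3228
θ = b + logit/(a) = -0.3 + (-0.3228)/2.3400 = -0.4379

-0.438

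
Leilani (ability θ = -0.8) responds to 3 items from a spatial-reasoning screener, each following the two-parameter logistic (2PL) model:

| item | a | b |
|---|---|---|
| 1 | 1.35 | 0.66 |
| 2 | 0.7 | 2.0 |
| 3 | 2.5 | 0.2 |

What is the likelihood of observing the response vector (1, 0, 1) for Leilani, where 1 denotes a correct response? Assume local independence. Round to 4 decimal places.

0.0081

P(θ) = 1 / (1 + exp(−a(θ − b)))
P_1 = 1/(1+e^{1.9710}) = 0.1223
P_2 = 1/(1+e^{1.9600}) = 0.1235
P_3 = 1/(1+e^{2.5000}) = 0.0759
L = P_1 × (1−P_2) × P_3 = 0.1223 × 0.8765 × 0.0759 = 0.00813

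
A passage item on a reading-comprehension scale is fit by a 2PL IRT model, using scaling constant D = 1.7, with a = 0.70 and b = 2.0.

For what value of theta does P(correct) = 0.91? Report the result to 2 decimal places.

3.94

P(theta) = 1 / (1 + exp(−D·a(theta − b)))
logit = ln(0.9100/0.0900) = 2.3136
theta = b + logit/(1.7·a) = 2.0 + 2.3136/1.1900 = 3.9442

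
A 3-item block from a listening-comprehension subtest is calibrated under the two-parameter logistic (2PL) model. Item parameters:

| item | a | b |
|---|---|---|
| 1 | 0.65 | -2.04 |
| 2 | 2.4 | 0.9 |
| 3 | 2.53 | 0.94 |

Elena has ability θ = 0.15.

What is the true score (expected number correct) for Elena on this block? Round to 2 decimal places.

P(θ) = 1 / (1 + exp(−a(θ − b)))
P_1 = 1/(1+e^{-1.4235}) = 0.8059
P_2 = 1/(1+e^{1.8000}) = 0.1419
P_3 = 1/(1+e^{1.9987}) = 0.1193
E[score] = 0.8059 + 0.1419 + 0.1193 = 1.0671

1.07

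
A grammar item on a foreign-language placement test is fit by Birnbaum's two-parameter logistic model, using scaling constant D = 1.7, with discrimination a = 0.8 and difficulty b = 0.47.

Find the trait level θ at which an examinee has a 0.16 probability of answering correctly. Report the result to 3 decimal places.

-0.749

P(θ) = 1 / (1 + exp(−D·a(θ − b)))
logit = ln(0.1600/0.8400) = -1.6582
θ = b + logit/(1.7·a) = 0.47 + (-1.6582)/1.3600 = -0.7493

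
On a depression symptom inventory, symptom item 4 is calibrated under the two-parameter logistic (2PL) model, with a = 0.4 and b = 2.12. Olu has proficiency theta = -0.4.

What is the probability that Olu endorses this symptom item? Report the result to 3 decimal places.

0.267

P(theta) = 1 / (1 + exp(−a(theta − b)))
Exponent: 0.4 × (-0.4 − 2.12) = -1.0080
1/(1 + e^{1.0080}) = 0.2674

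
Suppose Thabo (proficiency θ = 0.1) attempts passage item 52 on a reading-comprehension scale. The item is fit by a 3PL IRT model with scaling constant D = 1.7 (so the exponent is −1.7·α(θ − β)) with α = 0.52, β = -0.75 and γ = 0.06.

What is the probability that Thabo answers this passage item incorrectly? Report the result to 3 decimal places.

0.301

P(θ) = γ + (1 − γ) · 1 / (1 + exp(−D·α(θ − β)))
Exponent: 1.7 × 0.52 × (0.1 − (-0.75)) = 0.7514
1/(1 + e^{-0.7514}) = 0.6795
P = 0.06 + 0.94 × 0.6795 = 0.6987
P(incorrect) = 1 − 0.6987 = 0.3013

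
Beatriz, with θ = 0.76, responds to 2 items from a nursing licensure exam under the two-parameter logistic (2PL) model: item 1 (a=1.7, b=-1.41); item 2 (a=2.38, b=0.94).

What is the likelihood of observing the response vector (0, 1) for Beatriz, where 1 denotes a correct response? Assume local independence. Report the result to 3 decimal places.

0.010

P(θ) = 1 / (1 + exp(−a(θ − b)))
P_1 = 1/(1+e^{-3.6890}) = 0.9756
P_2 = 1/(1+e^{0.4284}) = 0.3945
L = (1−P_1) × P_2 = 0.0244 × 0.3945 = 0.00962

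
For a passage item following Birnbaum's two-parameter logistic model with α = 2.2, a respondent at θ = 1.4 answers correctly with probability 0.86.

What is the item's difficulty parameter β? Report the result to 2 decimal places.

0.57

P(θ) = 1 / (1 + exp(−α(θ − β)))
logit(0.86) = ln(0.86/0.14) = 1.8153
β = θ − logit/(α) = 1.4 − 1.8153/2.2000 = 0.5749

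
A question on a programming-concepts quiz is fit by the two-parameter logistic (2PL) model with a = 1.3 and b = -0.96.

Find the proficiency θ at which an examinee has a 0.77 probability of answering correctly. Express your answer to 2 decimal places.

-0.03

P(θ) = 1 / (1 + exp(−a(θ − b)))
logit = ln(0.7700/0.2300) = 1.2083
θ = b + logit/(a) = -0.96 + 1.2083/1.3000 = -0.0305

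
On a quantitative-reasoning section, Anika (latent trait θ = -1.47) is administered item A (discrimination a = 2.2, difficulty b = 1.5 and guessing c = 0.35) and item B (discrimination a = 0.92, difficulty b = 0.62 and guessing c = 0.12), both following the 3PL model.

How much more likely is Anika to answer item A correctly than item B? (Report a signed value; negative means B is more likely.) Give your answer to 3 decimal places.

0.119

P(θ) = c + (1 − c) · 1 / (1 + exp(−a(θ − b)))
P_A = 0.3509
P_B = 0.2322
P_A − P_B = 0.1187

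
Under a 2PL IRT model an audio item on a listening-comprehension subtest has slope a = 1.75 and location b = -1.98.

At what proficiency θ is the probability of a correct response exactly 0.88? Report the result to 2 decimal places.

P(θ) = 1 / (1 + exp(−a(θ − b)))
logit = ln(0.8800/0.1200) = 1.9924
θ = b + logit/(a) = -1.98 + 1.9924/1.7500 = -0.8415

-0.84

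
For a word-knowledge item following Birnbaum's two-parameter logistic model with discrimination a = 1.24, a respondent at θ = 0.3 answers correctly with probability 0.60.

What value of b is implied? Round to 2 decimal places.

P(θ) = 1 / (1 + exp(−a(θ − b)))
logit(0.60) = ln(0.60/0.40) = 0.4055
b = θ − logit/(a) = 0.3 − 0.4055/1.2400 = -0.0270

-0.03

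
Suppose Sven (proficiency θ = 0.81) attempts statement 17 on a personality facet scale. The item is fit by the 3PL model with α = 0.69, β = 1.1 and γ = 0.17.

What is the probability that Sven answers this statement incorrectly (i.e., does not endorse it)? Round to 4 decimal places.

P(θ) = γ + (1 − γ) · 1 / (1 + exp(−α(θ − β)))
Exponent: 0.69 × (0.81 − 1.1) = -0.2001
1/(1 + e^{0.2001}) = 0.4501
P = 0.17 + 0.83 × 0.4501 = 0.5436
P(incorrect) = 1 − 0.5436 = 0.4564

0.4564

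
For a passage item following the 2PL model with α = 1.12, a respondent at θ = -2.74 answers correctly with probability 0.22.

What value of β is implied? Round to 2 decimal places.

-1.61

P(θ) = 1 / (1 + exp(−α(θ − β)))
logit(0.22) = ln(0.22/0.78) = -1.2657
β = θ − logit/(α) = -2.74 − (-1.2657)/1.1200 = -1.6099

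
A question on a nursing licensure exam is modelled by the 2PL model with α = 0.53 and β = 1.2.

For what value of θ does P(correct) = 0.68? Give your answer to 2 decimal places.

2.62

P(θ) = 1 / (1 + exp(−α(θ − β)))
logit = ln(0.6800/0.3200) = 0.7538
θ = β + logit/(α) = 1.2 + 0.7538/0.5300 = 2.6222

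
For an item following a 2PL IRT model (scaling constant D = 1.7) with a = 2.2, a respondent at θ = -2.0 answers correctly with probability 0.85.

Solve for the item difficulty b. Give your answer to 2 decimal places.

P(θ) = 1 / (1 + exp(−D·a(θ − b)))
logit(0.85) = ln(0.85/0.15) = 1.7346
b = θ − logit/(1.7·a) = -2.0 − 1.7346/3.7400 = -2.4638

-2.46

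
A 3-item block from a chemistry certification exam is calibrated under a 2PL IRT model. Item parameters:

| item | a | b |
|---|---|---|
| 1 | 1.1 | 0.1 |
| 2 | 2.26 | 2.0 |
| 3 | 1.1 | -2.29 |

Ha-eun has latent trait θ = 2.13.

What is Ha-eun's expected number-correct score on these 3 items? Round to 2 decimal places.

P(θ) = 1 / (1 + exp(−a(θ − b)))
P_1 = 1/(1+e^{-2.2330}) = 0.9032
P_2 = 1/(1+e^{-0.2938}) = 0.5729
P_3 = 1/(1+e^{-4.8620}) = 0.9923
E[score] = 0.9032 + 0.5729 + 0.9923 = 2.4684

2.47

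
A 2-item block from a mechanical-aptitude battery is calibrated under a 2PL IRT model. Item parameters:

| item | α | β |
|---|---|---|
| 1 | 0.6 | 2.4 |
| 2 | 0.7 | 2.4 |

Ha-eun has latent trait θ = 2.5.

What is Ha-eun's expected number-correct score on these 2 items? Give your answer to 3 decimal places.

1.032

P(θ) = 1 / (1 + exp(−α(θ − β)))
P_1 = 1/(1+e^{-0.0600}) = 0.5150
P_2 = 1/(1+e^{-0.0700}) = 0.5175
E[score] = 0.5150 + 0.5175 = 1.0325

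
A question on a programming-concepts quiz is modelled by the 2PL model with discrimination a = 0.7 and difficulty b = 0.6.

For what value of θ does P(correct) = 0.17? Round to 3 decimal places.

-1.665

P(θ) = 1 / (1 + exp(−a(θ − b)))
logit = ln(0.1700/0.8300) = -1.5856
θ = b + logit/(a) = 0.6 + (-1.5856)/0.7000 = -1.6652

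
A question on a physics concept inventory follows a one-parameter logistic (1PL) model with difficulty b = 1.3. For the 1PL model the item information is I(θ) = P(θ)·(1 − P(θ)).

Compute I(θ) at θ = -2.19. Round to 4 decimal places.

P = 1/(1+e^{3.4900}) = 0.0296
P(1−P) = 0.0296 × 0.9704 = 0.0287
I = P(1−P) = 0.02872

0.0287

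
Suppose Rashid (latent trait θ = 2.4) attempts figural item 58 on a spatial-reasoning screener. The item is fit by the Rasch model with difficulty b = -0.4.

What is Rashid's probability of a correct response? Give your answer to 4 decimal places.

0.9427

P(θ) = 1 / (1 + exp(−(θ − b)))
Exponent: (2.4 − (-0.4)) = 2.8000
1/(1 + e^{-2.8000}) = 0.9427
P = 0.9427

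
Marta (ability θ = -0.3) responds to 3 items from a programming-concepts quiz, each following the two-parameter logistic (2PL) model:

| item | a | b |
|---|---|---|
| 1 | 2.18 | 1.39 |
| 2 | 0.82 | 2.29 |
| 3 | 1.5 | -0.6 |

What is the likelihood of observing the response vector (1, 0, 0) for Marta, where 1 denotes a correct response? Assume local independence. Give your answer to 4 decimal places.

0.0085

P(θ) = 1 / (1 + exp(−a(θ − b)))
P_1 = 1/(1+e^{3.6842}) = 0.0245
P_2 = 1/(1+e^{2.1238}) = 0.1068
P_3 = 1/(1+e^{-0.4500}) = 0.6106
L = P_1 × (1−P_2) × (1−P_3) = 0.0245 × 0.8932 × 0.3894 = 0.00852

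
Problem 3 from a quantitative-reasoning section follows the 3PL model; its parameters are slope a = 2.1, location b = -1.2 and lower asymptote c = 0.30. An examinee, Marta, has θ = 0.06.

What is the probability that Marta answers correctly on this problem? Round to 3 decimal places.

0.954

P(θ) = c + (1 − c) · 1 / (1 + exp(−a(θ − b)))
Exponent: 2.1 × (0.06 − (-1.2)) = 2.6460
1/(1 + e^{-2.6460}) = 0.9338
P = 0.30 + 0.70 × 0.9338 = 0.9536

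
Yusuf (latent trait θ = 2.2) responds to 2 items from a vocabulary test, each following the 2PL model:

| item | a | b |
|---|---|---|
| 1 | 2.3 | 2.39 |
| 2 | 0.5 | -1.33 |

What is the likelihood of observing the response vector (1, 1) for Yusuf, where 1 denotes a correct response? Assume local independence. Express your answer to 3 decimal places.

0.335

P(θ) = 1 / (1 + exp(−a(θ − b)))
P_1 = 1/(1+e^{0.4370}) = 0.3925
P_2 = 1/(1+e^{-1.7650}) = 0.8538
L = P_1 × P_2 = 0.3925 × 0.8538 = 0.33509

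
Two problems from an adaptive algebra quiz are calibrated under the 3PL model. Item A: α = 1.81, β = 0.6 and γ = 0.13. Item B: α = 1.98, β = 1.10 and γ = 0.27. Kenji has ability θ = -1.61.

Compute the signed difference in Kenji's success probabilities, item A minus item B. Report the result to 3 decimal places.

P(θ) = γ + (1 − γ) · 1 / (1 + exp(−α(θ − β)))
P_A = 0.1456
P_B = 0.2734
P_A − P_B = -0.1277

-0.128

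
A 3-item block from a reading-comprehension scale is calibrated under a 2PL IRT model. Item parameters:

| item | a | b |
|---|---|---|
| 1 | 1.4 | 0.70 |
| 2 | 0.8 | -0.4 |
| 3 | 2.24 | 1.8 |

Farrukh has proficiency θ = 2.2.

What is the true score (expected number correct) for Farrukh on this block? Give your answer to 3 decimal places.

P(θ) = 1 / (1 + exp(−a(θ − b)))
P_1 = 1/(1+e^{-2.1000}) = 0.8909
P_2 = 1/(1+e^{-2.0800}) = 0.8889
P_3 = 1/(1+e^{-0.8960}) = 0.7101
E[score] = 0.8909 + 0.8889 + 0.7101 = 2.4900

2.490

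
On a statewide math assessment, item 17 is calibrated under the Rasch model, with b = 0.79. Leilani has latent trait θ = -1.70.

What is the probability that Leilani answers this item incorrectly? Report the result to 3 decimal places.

P(θ) = 1 / (1 + exp(−(θ − b)))
Exponent: (-1.70 − 0.79) = -2.4900
1/(1 + e^{2.4900}) = 0.0766
P = 0.0766
P(incorrect) = 1 − 0.0766 = 0.9234

0.923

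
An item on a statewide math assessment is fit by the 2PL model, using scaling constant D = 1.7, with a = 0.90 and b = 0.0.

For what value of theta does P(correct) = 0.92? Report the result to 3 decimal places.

P(theta) = 1 / (1 + exp(−D·a(theta − b)))
logit = ln(0.9200/0.0800) = 2.4423
theta = b + logit/(1.7·a) = 0.0 + 2.4423/1.5300 = 1.5963

1.596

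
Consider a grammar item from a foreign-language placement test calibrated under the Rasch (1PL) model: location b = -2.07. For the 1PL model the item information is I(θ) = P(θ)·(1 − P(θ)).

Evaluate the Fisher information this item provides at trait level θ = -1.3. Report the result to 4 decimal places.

0.2163

P = 1/(1+e^{-0.7700}) = 0.6835
P(1−P) = 0.6835 × 0.3165 = 0.2163
I = P(1−P) = 0.21632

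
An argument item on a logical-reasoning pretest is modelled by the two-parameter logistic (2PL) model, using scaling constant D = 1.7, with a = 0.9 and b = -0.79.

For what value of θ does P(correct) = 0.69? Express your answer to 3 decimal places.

P(θ) = 1 / (1 + exp(−D·a(θ − b)))
logit = ln(0.6900/0.3100) = 0.8001
θ = b + logit/(1.7·a) = -0.79 + 0.8001/1.5300 = -0.2670

-0.267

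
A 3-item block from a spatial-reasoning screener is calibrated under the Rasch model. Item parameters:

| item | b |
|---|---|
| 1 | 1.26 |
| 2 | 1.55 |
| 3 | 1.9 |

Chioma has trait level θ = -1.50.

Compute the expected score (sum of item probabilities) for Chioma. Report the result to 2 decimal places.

0.14

P(θ) = 1 / (1 + exp(−(θ − b)))
P_1 = 1/(1+e^{2.7600}) = 0.0595
P_2 = 1/(1+e^{3.0500}) = 0.0452
P_3 = 1/(1+e^{3.4000}) = 0.0323
E[score] = 0.0595 + 0.0452 + 0.0323 = 0.1370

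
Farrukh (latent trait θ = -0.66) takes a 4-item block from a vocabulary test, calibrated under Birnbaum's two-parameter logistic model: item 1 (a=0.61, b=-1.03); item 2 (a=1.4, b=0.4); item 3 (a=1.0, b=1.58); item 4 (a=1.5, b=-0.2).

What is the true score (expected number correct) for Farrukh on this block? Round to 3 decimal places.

P(θ) = 1 / (1 + exp(−a(θ − b)))
P_1 = 1/(1+e^{-0.2257}) = 0.5562
P_2 = 1/(1+e^{1.4840}) = 0.1848
P_3 = 1/(1+e^{2.2400}) = 0.0962
P_4 = 1/(1+e^{0.6900}) = 0.3340
E[score] = 0.5562 + 0.1848 + 0.0962 + 0.3340 = 1.1713

1.171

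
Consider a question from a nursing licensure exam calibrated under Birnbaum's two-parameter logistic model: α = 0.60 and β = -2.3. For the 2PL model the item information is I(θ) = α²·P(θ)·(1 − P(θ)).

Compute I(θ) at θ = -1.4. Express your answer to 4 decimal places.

P = 1/(1+e^{-0.5400}) = 0.6318
P(1−P) = 0.6318 × 0.3682 = 0.2326
I = α² × P(1−P) = 0.60² × 0.2326 = 0.08375

0.0837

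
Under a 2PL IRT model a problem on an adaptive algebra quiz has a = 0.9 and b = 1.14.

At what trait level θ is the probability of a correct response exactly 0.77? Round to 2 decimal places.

2.48

P(θ) = 1 / (1 + exp(−a(θ − b)))
logit = ln(0.7700/0.2300) = 1.2083
θ = b + logit/(a) = 1.14 + 1.2083/0.9000 = 2.4826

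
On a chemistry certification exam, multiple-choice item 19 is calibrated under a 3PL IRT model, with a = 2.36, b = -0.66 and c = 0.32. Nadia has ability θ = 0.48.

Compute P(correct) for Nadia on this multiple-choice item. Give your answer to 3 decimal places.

P(θ) = c + (1 − c) · 1 / (1 + exp(−a(θ − b)))
Exponent: 2.36 × (0.48 − (-0.66)) = 2.6904
1/(1 + e^{-2.6904}) = 0.9365
P = 0.32 + 0.68 × 0.9365 = 0.9568

0.957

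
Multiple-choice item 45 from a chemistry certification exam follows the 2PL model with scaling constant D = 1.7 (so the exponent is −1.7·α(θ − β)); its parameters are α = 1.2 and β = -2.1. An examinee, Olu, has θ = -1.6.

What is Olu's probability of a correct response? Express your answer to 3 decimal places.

P(θ) = 1 / (1 + exp(−D·α(θ − β)))
Exponent: 1.7 × 1.2 × (-1.6 − (-2.1)) = 1.0200
1/(1 + e^{-1.0200}) = 0.7350
P = 0.7350

0.735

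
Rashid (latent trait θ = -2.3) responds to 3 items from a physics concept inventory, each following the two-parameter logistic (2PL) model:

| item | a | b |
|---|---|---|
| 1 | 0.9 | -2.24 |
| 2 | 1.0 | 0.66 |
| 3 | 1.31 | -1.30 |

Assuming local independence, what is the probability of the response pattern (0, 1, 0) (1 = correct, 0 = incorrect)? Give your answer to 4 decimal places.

0.0199

P(θ) = 1 / (1 + exp(−a(θ − b)))
P_1 = 1/(1+e^{0.0540}) = 0.4865
P_2 = 1/(1+e^{2.9600}) = 0.0493
P_3 = 1/(1+e^{1.3100}) = 0.2125
L = (1−P_1) × P_2 × (1−P_3) = 0.5135 × 0.0493 × 0.7875 = 0.01992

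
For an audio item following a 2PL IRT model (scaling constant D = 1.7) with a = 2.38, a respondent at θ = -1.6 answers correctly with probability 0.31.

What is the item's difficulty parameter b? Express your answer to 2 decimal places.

P(θ) = 1 / (1 + exp(−D·a(θ − b)))
logit(0.31) = ln(0.31/0.69) = -0.8001
b = θ − logit/(1.7·a) = -1.6 − (-0.8001)/4.0460 = -1.4022

-1.40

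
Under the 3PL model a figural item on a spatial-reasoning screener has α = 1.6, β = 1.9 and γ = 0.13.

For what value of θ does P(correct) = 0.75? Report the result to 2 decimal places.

2.47

P(θ) = γ + (1 − γ) · 1 / (1 + exp(−α(θ − β)))
Remove guessing floor: (0.75 − 0.13)/(1 − 0.13) = 0.7126
logit = ln(0.7126/0.2874) = 0.9083
θ = β + logit/(α) = 1.9 + 0.9083/1.6000 = 2.4677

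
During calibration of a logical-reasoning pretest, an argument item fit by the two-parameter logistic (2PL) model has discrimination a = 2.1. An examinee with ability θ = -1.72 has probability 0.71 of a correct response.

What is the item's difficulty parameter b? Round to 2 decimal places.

P(θ) = 1 / (1 + exp(−a(θ − b)))
logit(0.71) = ln(0.71/0.29) = 0.8954
b = θ − logit/(a) = -1.72 − 0.8954/2.1000 = -2.1464

-2.15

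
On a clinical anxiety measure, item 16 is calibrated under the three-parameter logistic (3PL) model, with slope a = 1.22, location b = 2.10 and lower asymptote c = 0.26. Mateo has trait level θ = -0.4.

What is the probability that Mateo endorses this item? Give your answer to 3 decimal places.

0.293

P(θ) = c + (1 − c) · 1 / (1 + exp(−a(θ − b)))
Exponent: 1.22 × (-0.4 − 2.10) = -3.0500
1/(1 + e^{3.0500}) = 0.0452
P = 0.26 + 0.74 × 0.0452 = 0.2935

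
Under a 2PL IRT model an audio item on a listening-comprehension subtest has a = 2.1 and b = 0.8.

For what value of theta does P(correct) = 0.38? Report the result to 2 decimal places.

P(theta) = 1 / (1 + exp(−a(theta − b)))
logit = ln(0.3800/0.6200) = -0.4895
theta = b + logit/(a) = 0.8 + (-0.4895)/2.1000 = 0.5669

0.57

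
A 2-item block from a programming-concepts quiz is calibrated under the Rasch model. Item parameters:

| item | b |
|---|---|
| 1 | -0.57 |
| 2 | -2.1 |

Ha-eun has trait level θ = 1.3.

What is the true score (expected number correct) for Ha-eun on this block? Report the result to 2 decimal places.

P(θ) = 1 / (1 + exp(−(θ − b)))
P_1 = 1/(1+e^{-1.8700}) = 0.8665
P_2 = 1/(1+e^{-3.4000}) = 0.9677
E[score] = 0.8665 + 0.9677 = 1.8342

1.83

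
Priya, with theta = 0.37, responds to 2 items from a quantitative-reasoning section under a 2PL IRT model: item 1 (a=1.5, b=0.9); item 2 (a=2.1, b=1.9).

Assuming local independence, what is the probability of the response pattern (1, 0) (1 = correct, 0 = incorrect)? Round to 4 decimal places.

0.2991

P(theta) = 1 / (1 + exp(−a(theta − b)))
P_1 = 1/(1+e^{0.7950}) = 0.3111
P_2 = 1/(1+e^{3.2130}) = 0.0387
L = P_1 × (1−P_2) = 0.3111 × 0.9613 = 0.29906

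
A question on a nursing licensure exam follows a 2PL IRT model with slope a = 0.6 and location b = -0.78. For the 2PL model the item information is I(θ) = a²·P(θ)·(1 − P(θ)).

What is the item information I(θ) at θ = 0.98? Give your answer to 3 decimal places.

P = 1/(1+e^{-1.0560}) = 0.7419
P(1−P) = 0.7419 × 0.2581 = 0.1915
I = a² × P(1−P) = 0.6² × 0.1915 = 0.06893

0.069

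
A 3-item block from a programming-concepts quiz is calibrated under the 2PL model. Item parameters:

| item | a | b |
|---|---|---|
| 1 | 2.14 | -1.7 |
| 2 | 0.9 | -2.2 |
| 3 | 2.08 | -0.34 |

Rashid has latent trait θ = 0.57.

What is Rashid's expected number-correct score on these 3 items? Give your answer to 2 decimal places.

P(θ) = 1 / (1 + exp(−a(θ − b)))
P_1 = 1/(1+e^{-4.8578}) = 0.9923
P_2 = 1/(1+e^{-2.4930}) = 0.9236
P_3 = 1/(1+e^{-1.8928}) = 0.8691
E[score] = 0.9923 + 0.9236 + 0.8691 = 2.7850

2.79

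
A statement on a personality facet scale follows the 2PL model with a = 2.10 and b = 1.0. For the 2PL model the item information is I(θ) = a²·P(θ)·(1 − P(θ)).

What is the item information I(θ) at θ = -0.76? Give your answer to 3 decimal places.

P = 1/(1+e^{3.6960}) = 0.0242
P(1−P) = 0.0242 × 0.9758 = 0.0236
I = a² × P(1−P) = 2.10² × 0.0236 = 0.10423

0.104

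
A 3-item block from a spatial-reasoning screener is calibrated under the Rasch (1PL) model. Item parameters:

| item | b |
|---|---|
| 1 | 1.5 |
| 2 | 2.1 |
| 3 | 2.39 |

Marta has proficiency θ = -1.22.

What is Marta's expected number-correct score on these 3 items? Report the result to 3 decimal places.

P(θ) = 1 / (1 + exp(−(θ − b)))
P_1 = 1/(1+e^{2.7200}) = 0.0618
P_2 = 1/(1+e^{3.3200}) = 0.0349
P_3 = 1/(1+e^{3.6100}) = 0.0263
E[score] = 0.0618 + 0.0349 + 0.0263 = 0.1230

0.123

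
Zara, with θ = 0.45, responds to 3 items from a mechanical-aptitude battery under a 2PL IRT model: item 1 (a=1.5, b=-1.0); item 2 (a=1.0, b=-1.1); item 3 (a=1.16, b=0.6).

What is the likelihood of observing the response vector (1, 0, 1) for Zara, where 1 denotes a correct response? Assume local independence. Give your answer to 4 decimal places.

P(θ) = 1 / (1 + exp(−a(θ − b)))
P_1 = 1/(1+e^{-2.1750}) = 0.8980
P_2 = 1/(1+e^{-1.5500}) = 0.8249
P_3 = 1/(1+e^{0.1740}) = 0.4566
L = P_1 × (1−P_2) × P_3 = 0.8980 × 0.1751 × 0.4566 = 0.07179

0.0718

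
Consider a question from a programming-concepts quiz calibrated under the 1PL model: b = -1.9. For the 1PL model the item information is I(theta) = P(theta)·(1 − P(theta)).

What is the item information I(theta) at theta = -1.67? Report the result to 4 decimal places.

P = 1/(1+e^{-0.2300}) = 0.5572
P(1−P) = 0.5572 × 0.4428 = 0.2467
I = P(1−P) = 0.24672

0.2467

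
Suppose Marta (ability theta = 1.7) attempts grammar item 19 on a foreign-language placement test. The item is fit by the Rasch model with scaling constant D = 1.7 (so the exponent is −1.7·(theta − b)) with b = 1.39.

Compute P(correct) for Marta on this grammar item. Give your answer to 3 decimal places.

0.629

P(theta) = 1 / (1 + exp(−D·(theta − b)))
Exponent: 1.7 × (1.7 − 1.39) = 0.5270
1/(1 + e^{-0.5270}) = 0.6288
P = 0.6288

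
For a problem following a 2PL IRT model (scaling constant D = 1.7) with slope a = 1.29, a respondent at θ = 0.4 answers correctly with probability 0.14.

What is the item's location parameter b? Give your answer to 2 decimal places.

P(θ) = 1 / (1 + exp(−D·a(θ − b)))
logit(0.14) = ln(0.14/0.86) = -1.8153
b = θ − logit/(1.7·a) = 0.4 − (-1.8153)/2.1930 = 1.2278

1.23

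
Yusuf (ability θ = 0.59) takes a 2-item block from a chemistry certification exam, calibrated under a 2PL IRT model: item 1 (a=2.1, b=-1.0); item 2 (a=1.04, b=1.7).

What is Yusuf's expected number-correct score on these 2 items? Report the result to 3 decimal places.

P(θ) = 1 / (1 + exp(−a(θ − b)))
P_1 = 1/(1+e^{-3.3390}) = 0.9657
P_2 = 1/(1+e^{1.1544}) = 0.2397
E[score] = 0.9657 + 0.2397 = 1.2054

1.205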